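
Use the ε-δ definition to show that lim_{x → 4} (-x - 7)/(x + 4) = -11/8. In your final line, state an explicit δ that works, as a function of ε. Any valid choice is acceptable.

Suppose ε > 0. We want δ > 0 with 0 < |x − 4| < δ ⇒ |(-x - 7)/(x + 4) + 11/8| < ε.
Combining over a common denominator, (-x - 7)/(x + 4) + 11/8 = [(-x - 7)·8 − (-11)·(x + 4)] / [8·(x + 4)] = 3(x − 4) / (8(x + 4)).
So |(-x - 7)/(x + 4) + 11/8| = 3|x − 4| / (8·|x + 4|).
Restrict δ ≤ 4. Then |x − 4| < 4 gives |x + 4| = |(x − 4) + 8| ≥ 8 − 4 = 4.
Hence |(-x - 7)/(x + 4) + 11/8| < 3|x − 4|/(8·4) = (3/32)|x − 4|, which is < ε once |x − 4| < (32/3)ε.
Take δ = min(4, (32/3)ε). Then 0 < |x − 4| < δ forces both bounds, so |(-x - 7)/(x + 4) + 11/8| < ε.

δ = min(4, (32/3)ε)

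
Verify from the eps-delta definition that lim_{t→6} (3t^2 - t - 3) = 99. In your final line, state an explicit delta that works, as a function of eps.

Let eps > 0. We want delta > 0 such that 0 < |t − 6| < delta implies |(3t^2 - t - 3) − 99| < eps.
(3t^2 - t - 3) − 99 = 3t^2 - t - 102 = (t − 6)(3t + 17).
So |(3t^2 - t - 3) − 99| = |t − 6|·|3t + 17|.
Assume first that |t − 6| < 2, so |t| < 8. Then |3t + 17| ≤ 3·8 + 17 = 41.
Hence |(3t^2 - t - 3) − 99| ≤ 41|t − 6| < eps provided |t − 6| < eps/41.
Choosing delta = min(2, eps/41) ensures both conditions, hence |(3t^2 - t - 3) − 99| < eps.

delta = min(2, eps/41)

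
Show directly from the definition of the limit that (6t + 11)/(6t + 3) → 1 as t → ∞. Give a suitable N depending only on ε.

Let ε > 0. We seek N > 0 such that t > N implies |(6t + 11)/(6t + 3) − 1| < ε.
(6t + 11)/(6t + 3) − 1 = (6(6t + 11) − 6(6t + 3)) / (6(6t + 3)) = 48/(6(6t + 3)).
For t > 0 we have 6t + 3 > 6t, so |(6t + 11)/(6t + 3) − 1| = 48/(6(6t + 3)) < 48/(6·6t) = (4/3)/t.
Thus |(6t + 11)/(6t + 3) − 1| < ε whenever t > (4/3)/ε.
Take N = (4/3)/ε. If t > N then |(6t + 11)/(6t + 3) − 1| < (4/3)/t < ε.

N = (4/3)/ε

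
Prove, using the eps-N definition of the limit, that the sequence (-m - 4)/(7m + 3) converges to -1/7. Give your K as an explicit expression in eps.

K = (25/49)/eps

Suppose eps > 0. For m ≥ 1, |(-m - 4)/(7m + 3) + 1/7| = |-25|/(7(7m + 3)) = 25/(7(7m + 3)).
Since 7m + 3 ≥ 7m for m ≥ 1, this is ≤ 25/(7·7m) = (25/49)/m.
So |(-m - 4)/(7m + 3) + 1/7| < eps whenever m > (25/49)/eps.
Take K = (25/49)/eps. If m > K then |(-m - 4)/(7m + 3) + 1/7| ≤ (25/49)/m < eps.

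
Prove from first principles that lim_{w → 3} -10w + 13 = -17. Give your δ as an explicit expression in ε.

δ = ε/10

Fix ε > 0. We need δ > 0 so that 0 < |w − 3| < δ implies |(-10w + 13) + 17| < ε.
Since (-10w + 13) + 17 = -10(w − 3), we have |(-10w + 13) + 17| = 10|w − 3|.
So 10|w − 3| < ε exactly when |w − 3| < ε/10.
Take δ = ε/10. If 0 < |w − 3| < δ then |(-10w + 13) + 17| = 10|w − 3| < 10·(ε/10) = ε.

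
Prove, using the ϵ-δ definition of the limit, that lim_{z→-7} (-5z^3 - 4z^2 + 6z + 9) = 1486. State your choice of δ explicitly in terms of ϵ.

δ = min(2, ϵ/895)

Suppose ϵ > 0. We want δ > 0 such that 0 < |z + 7| < δ implies |(-5z^3 - 4z^2 + 6z + 9) − 1486| < ϵ.
(-5z^3 - 4z^2 + 6z + 9) − 1486 = -5z^3 - 4z^2 + 6z - 1477 = (z + 7)(-5z^2 + 31z - 211).
So |(-5z^3 - 4z^2 + 6z + 9) − 1486| = |z + 7|·|-5z^2 + 31z - 211|.
Require δ ≤ 2. Then |z + 7| < 2 gives |z| < 9, and by the triangle inequality |-5z^2 + 31z - 211| ≤ 5·9^2 + 31·9 + 211 = 895.
Hence |(-5z^3 - 4z^2 + 6z + 9) − 1486| ≤ 895|z + 7| < ϵ provided |z + 7| < ϵ/895.
Take δ = min(2, ϵ/895). Then 0 < |z + 7| < δ gives both |z + 7| < 2 and |z + 7| < ϵ/895, so |(-5z^3 - 4z^2 + 6z + 9) − 1486| < ϵ.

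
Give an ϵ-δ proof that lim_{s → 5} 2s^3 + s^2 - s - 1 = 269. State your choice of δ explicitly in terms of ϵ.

δ = min(1, ϵ/192)

Suppose ϵ > 0. We want δ > 0 such that 0 < |s − 5| < δ implies |(2s^3 + s^2 - s - 1) − 269| < ϵ.
(2s^3 + s^2 - s - 1) − 269 = 2s^3 + s^2 - s - 270 = (s − 5)(2s^2 + 11s + 54).
So |(2s^3 + s^2 - s - 1) − 269| = |s − 5|·|2s^2 + 11s + 54|.
Assume first that |s − 5| < 1, so |s| < 6. Then |2s^2 + 11s + 54| ≤ 2·6^2 + 11·6 + 54 = 192.
Hence |(2s^3 + s^2 - s - 1) − 269| ≤ 192|s − 5| < ϵ provided |s − 5| < ϵ/192.
Choosing δ = min(1, ϵ/192) ensures both conditions, hence |(2s^3 + s^2 - s - 1) − 269| < ϵ.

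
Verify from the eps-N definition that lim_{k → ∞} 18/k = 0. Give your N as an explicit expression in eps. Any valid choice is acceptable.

Let eps > 0 be given. For k ≥ 1, |18/k − 0| = 18/(k) ≤ 18/k.
We need 18/k < eps, i.e. k > 18/eps.
Take N = 18/eps. If k > N then |18/k| ≤ 18/k < eps.

N = 18/eps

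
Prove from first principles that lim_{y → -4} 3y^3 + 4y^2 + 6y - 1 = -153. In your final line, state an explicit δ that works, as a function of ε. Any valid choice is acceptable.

Suppose ε > 0. We want δ > 0 such that 0 < |y + 4| < δ implies |(3y^3 + 4y^2 + 6y - 1) + 153| < ε.
(3y^3 + 4y^2 + 6y - 1) + 153 = 3y^3 + 4y^2 + 6y + 152 = (y + 4)(3y^2 - 8y + 38).
So |(3y^3 + 4y^2 + 6y - 1) + 153| = |y + 4|·|3y^2 - 8y + 38|.
Assume first that |y + 4| < 1, so |y| < 5. Then |3y^2 - 8y + 38| ≤ 3·5^2 + 8·5 + 38 = 153.
Hence |(3y^3 + 4y^2 + 6y - 1) + 153| ≤ 153|y + 4| < ε provided |y + 4| < ε/153.
Choosing δ = min(1, ε/153) ensures both conditions, hence |(3y^3 + 4y^2 + 6y - 1) + 153| < ε.

δ = min(1, ε/153)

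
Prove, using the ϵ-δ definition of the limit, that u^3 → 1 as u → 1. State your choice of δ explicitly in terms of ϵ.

Let ϵ > 0 be given. We seek δ > 0 with 0 < |u − 1| < δ ⇒ |u^3 − 1| < ϵ.
Factor: u^3 − 1 = (u − 1)(u^2 + u + 1), so |u^3 − 1| = |u − 1|·|u^2 + u + 1|.
Restrict δ ≤ 1. Then |u − 1| < 1 gives |u| < 2, so by the triangle inequality |u^2 + u + 1| ≤ 2^2 + 2 + 1 = 7.
Hence |u^3 − 1| ≤ 7|u − 1|, which is < ϵ once |u − 1| < ϵ/7.
Take δ = min(1, ϵ/7). If 0 < |u − 1| < δ then both bounds hold and |u^3 − 1| ≤ 7|u − 1| < 7·(ϵ/7) = ϵ.

δ = min(1, ϵ/7)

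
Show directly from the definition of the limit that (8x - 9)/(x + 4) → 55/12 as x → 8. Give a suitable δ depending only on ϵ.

Let ϵ > 0 be given. We want δ > 0 with 0 < |x − 8| < δ ⇒ |(8x - 9)/(x + 4) − (55/12)| < ϵ.
Combining over a common denominator, (8x - 9)/(x + 4) − (55/12) = [(8x - 9)·12 − 55·(x + 4)] / [12·(x + 4)] = 41(x − 8) / (12(x + 4)).
So |(8x - 9)/(x + 4) − (55/12)| = 41|x − 8| / (12·|x + 4|).
Require δ ≤ 6, so |x + 4| ≥ |12| − |x − 8| > 12 − 6 = 6.
Hence |(8x - 9)/(x + 4) − (55/12)| < 41|x − 8|/(12·6) = (41/72)|x − 8|, which is < ϵ once |x − 8| < (72/41)ϵ.
Take δ = min(6, (72/41)ϵ). Then 0 < |x − 8| < δ forces both bounds, so |(8x - 9)/(x + 4) − (55/12)| < ϵ.

δ = min(6, (72/41)ϵ)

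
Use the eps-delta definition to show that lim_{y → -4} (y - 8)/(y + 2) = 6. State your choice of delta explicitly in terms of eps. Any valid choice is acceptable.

delta = min(1, (1/5)eps)

Fix eps > 0. We want delta > 0 with 0 < |y + 4| < delta ⇒ |(y - 8)/(y + 2) − 6| < eps.
Combining over a common denominator, (y - 8)/(y + 2) − 6 = [(y - 8)·(-2) − (-12)·(y + 2)] / [(-2)·(y + 2)] = 10(y + 4) / ((-2)(y + 2)).
So |(y - 8)/(y + 2) − 6| = 10|y + 4| / (2·|y + 2|).
Require delta ≤ 1, so |y + 2| ≥ |-2| − |y + 4| > 2 − 1 = 1.
Hence |(y - 8)/(y + 2) − 6| < 10|y + 4|/(2·1) = 5|y + 4|, which is < eps once |y + 4| < (1/5)eps.
Take delta = min(1, (1/5)eps). Then 0 < |y + 4| < delta forces both bounds, so |(y - 8)/(y + 2) − 6| < eps.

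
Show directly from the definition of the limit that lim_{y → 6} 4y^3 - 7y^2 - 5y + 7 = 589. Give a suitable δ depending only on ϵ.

Suppose ϵ > 0. We want δ > 0 such that 0 < |y − 6| < δ implies |(4y^3 - 7y^2 - 5y + 7) − 589| < ϵ.
(4y^3 - 7y^2 - 5y + 7) − 589 = 4y^3 - 7y^2 - 5y - 582 = (y − 6)(4y^2 + 17y + 97).
So |(4y^3 - 7y^2 - 5y + 7) − 589| = |y − 6|·|4y^2 + 17y + 97|.
Assume first that |y − 6| < 2, so |y| < 8. Then |4y^2 + 17y + 97| ≤ 4·8^2 + 17·8 + 97 = 489.
Hence |(4y^3 - 7y^2 - 5y + 7) − 589| ≤ 489|y − 6| < ϵ provided |y − 6| < ϵ/489.
Choosing δ = min(2, ϵ/489) ensures both conditions, hence |(4y^3 - 7y^2 - 5y + 7) − 589| < ϵ.

δ = min(2, ϵ/489)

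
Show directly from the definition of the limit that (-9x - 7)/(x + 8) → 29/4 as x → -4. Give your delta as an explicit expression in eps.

Let eps > 0 be given. We want delta > 0 with 0 < |x + 4| < delta ⇒ |(-9x - 7)/(x + 8) − (29/4)| < eps.
Combining over a common denominator, (-9x - 7)/(x + 8) − (29/4) = [(-9x - 7)·4 − 29·(x + 8)] / [4·(x + 8)] = -65(x + 4) / (4(x + 8)).
So |(-9x - 7)/(x + 8) − (29/4)| = 65|x + 4| / (4·|x + 8|).
Restrict delta ≤ 2. Then |x + 4| < 2 gives |x + 8| = |(x + 4) + 4| ≥ 4 − 2 = 2.
Hence |(-9x - 7)/(x + 8) − (29/4)| < 65|x + 4|/(4·2) = (65/8)|x + 4|, which is < eps once |x + 4| < (8/65)eps.
Take delta = min(2, (8/65)eps). Then 0 < |x + 4| < delta forces both bounds, so |(-9x - 7)/(x + 8) − (29/4)| < eps.

delta = min(2, (8/65)eps)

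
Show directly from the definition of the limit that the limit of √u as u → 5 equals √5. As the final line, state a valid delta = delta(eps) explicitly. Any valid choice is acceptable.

delta = min(5, √5·eps)

Fix eps > 0. We want delta > 0 such that 0 < |u − 5| < delta implies |√u − √5| < eps.
Multiplying by the conjugate, |√u − √5| = |u − 5|/(√u + √5).
Restrict delta ≤ 5 so that |u − 5| < 5 forces u > 0, and then √u + √5 > √5.
Hence |√u − √5| < |u − 5|/√5, which is < eps once |u − 5| < √5·eps.
Take delta = min(5, √5·eps). If 0 < |u − 5| < delta then u > 0 and |√u − √5| < |u − 5|/√5 < eps.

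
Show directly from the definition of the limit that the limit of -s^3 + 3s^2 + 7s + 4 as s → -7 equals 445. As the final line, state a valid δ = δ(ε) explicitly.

Let ε > 0. We want δ > 0 such that 0 < |s + 7| < δ implies |(-s^3 + 3s^2 + 7s + 4) − 445| < ε.
(-s^3 + 3s^2 + 7s + 4) − 445 = -s^3 + 3s^2 + 7s - 441 = (s + 7)(-s^2 + 10s - 63).
So |(-s^3 + 3s^2 + 7s + 4) − 445| = |s + 7|·|-s^2 + 10s - 63|.
Require δ ≤ 1. Then |s + 7| < 1 gives |s| < 8, and by the triangle inequality |-s^2 + 10s - 63| ≤ 8^2 + 10·8 + 63 = 207.
Hence |(-s^3 + 3s^2 + 7s + 4) − 445| ≤ 207|s + 7| < ε provided |s + 7| < ε/207.
Choosing δ = min(1, ε/207) ensures both conditions, hence |(-s^3 + 3s^2 + 7s + 4) − 445| < ε.

δ = min(1, ε/207)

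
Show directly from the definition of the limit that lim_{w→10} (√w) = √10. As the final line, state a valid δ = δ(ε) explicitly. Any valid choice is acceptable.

Let ε > 0 be given. We want δ > 0 such that 0 < |w − 10| < δ implies |√w − √10| < ε.
Multiplying by the conjugate, |√w − √10| = |w − 10|/(√w + √10).
Restrict δ ≤ 10 so that |w − 10| < 10 forces w > 0, and then √w + √10 > √10.
Hence |√w − √10| < |w − 10|/√10, which is < ε once |w − 10| < √10·ε.
Take δ = min(10, √10·ε). If 0 < |w − 10| < δ then w > 0 and |√w − √10| < |w − 10|/√10 < ε.

δ = min(10, √10·ε)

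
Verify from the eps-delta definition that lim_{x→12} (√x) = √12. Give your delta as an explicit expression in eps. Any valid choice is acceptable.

Let eps > 0. We want delta > 0 such that 0 < |x − 12| < delta implies |√x − √12| < eps.
Rationalise: √x − √12 = (x − 12)/(√x + √12), so |√x − √12| = |x − 12|/(√x + √12).
Restrict delta ≤ 12 so that |x − 12| < 12 forces x > 0, and then √x + √12 > √12.
Hence |√x − √12| < |x − 12|/√12, which is < eps once |x − 12| < √12·eps.
Take delta = min(12, √12·eps). If 0 < |x − 12| < delta then x > 0 and |√x − √12| < |x − 12|/√12 < eps.

delta = min(12, √12·eps)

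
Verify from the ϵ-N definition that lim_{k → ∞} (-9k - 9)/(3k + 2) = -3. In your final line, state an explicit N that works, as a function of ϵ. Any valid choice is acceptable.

N = 1/ϵ

Let ϵ > 0 be given. For k ≥ 1, |(-9k - 9)/(3k + 2) + 3| = |-9|/(3(3k + 2)) = 9/(3(3k + 2)).
Since 3k + 2 ≥ 3k for k ≥ 1, this is ≤ 9/(3·3k) = 1/k.
So |(-9k - 9)/(3k + 2) + 3| < ϵ whenever k > 1/ϵ.
Take N = 1/ϵ. If k > N then |(-9k - 9)/(3k + 2) + 3| ≤ 1/k < ϵ.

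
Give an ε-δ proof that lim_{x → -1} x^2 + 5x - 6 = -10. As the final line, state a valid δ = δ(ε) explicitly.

Let ε > 0 be given. We want δ > 0 such that 0 < |x + 1| < δ implies |(x^2 + 5x - 6) + 10| < ε.
(x^2 + 5x - 6) + 10 = x^2 + 5x + 4 = (x + 1)(x + 4).
So |(x^2 + 5x - 6) + 10| = |x + 1|·|x + 4|.
Assume first that |x + 1| < 1, so |x| < 2. Then |x + 4| ≤ 2 + 4 = 6.
Hence |(x^2 + 5x - 6) + 10| ≤ 6|x + 1| < ε provided |x + 1| < ε/6.
Choosing δ = min(1, ε/6) ensures both conditions, hence |(x^2 + 5x - 6) + 10| < ε.

δ = min(1, ε/6)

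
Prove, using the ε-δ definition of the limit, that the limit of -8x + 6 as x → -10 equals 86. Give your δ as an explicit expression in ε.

δ = ε/8

Let ε > 0. We need δ > 0 so that 0 < |x + 10| < δ implies |(-8x + 6) − 86| < ε.
Since (-8x + 6) − 86 = -8(x + 10), we have |(-8x + 6) − 86| = 8|x + 10|.
Thus it suffices that |x + 10| < ε/8.
Choosing δ = ε/8 gives |(-8x + 6) − 86| = 8|x + 10| < ε whenever |x + 10| < δ.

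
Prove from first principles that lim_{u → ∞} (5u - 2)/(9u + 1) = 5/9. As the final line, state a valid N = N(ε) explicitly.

Let ε > 0. We seek N > 0 such that u > N implies |(5u - 2)/(9u + 1) − (5/9)| < ε.
(5u - 2)/(9u + 1) − (5/9) = (9(5u - 2) − 5(9u + 1)) / (9(9u + 1)) = -23/(9(9u + 1)).
For u > 0 we have 9u + 1 > 9u, so |(5u - 2)/(9u + 1) − (5/9)| = 23/(9(9u + 1)) < 23/(9·9u) = (23/81)/u.
Thus |(5u - 2)/(9u + 1) − (5/9)| < ε whenever u > (23/81)/ε.
Take N = (23/81)/ε. If u > N then |(5u - 2)/(9u + 1) − (5/9)| < (23/81)/u < ε.

N = (23/81)/ε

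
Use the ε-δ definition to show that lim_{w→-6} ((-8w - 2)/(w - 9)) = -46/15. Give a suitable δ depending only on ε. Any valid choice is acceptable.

Let ε > 0. We want δ > 0 with 0 < |w + 6| < δ ⇒ |(-8w - 2)/(w - 9) + 46/15| < ε.
Combining over a common denominator, (-8w - 2)/(w - 9) + 46/15 = [(-8w - 2)·(-15) − 46·(w - 9)] / [(-15)·(w - 9)] = 74(w + 6) / ((-15)(w - 9)).
So |(-8w - 2)/(w - 9) + 46/15| = 74|w + 6| / (15·|w − 9|).
Restrict δ ≤ 15/2. Then |w + 6| < 15/2 gives |w − 9| = |(w + 6) + (-15)| ≥ 15 − 15/2 = 15/2.
Hence |(-8w - 2)/(w - 9) + 46/15| < 74|w + 6|/(15·(15/2)) = (148/225)|w + 6|, which is < ε once |w + 6| < (225/148)ε.
Take δ = min(15/2, (225/148)ε). Then 0 < |w + 6| < δ forces both bounds, so |(-8w - 2)/(w - 9) + 46/15| < ε.

δ = min(15/2, (225/148)ε)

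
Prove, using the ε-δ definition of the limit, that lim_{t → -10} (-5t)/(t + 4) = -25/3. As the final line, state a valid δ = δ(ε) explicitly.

δ = min(3, (9/10)ε)

Suppose ε > 0. We want δ > 0 with 0 < |t + 10| < δ ⇒ |(-5t)/(t + 4) + 25/3| < ε.
Combining over a common denominator, (-5t)/(t + 4) + 25/3 = [(-5t)·(-6) − 50·(t + 4)] / [(-6)·(t + 4)] = -20(t + 10) / ((-6)(t + 4)).
So |(-5t)/(t + 4) + 25/3| = 20|t + 10| / (6·|t + 4|).
Require δ ≤ 3, so |t + 4| ≥ |-6| − |t + 10| > 6 − 3 = 3.
Hence |(-5t)/(t + 4) + 25/3| < 20|t + 10|/(6·3) = (10/9)|t + 10|, which is < ε once |t + 10| < (9/10)ε.
Take δ = min(3, (9/10)ε). Then 0 < |t + 10| < δ forces both bounds, so |(-5t)/(t + 4) + 25/3| < ε.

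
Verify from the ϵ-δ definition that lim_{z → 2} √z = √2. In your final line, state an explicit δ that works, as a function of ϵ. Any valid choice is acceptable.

δ = min(2, √2·ϵ)

Let ϵ > 0. We want δ > 0 such that 0 < |z − 2| < δ implies |√z − √2| < ϵ.
Multiplying by the conjugate, |√z − √2| = |z − 2|/(√z + √2).
Restrict δ ≤ 2 so that |z − 2| < 2 forces z > 0, and then √z + √2 > √2.
Hence |√z − √2| < |z − 2|/√2, which is < ϵ once |z − 2| < √2·ϵ.
Take δ = min(2, √2·ϵ). If 0 < |z − 2| < δ then z > 0 and |√z − √2| < |z − 2|/√2 < ϵ.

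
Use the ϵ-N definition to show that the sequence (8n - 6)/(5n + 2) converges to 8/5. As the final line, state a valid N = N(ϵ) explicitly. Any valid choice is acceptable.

Let ϵ > 0. For n ≥ 1, |(8n - 6)/(5n + 2) − (8/5)| = |-46|/(5(5n + 2)) = 46/(5(5n + 2)).
Since 5n + 2 ≥ 5n for n ≥ 1, this is ≤ 46/(5·5n) = (46/25)/n.
So |(8n - 6)/(5n + 2) − (8/5)| < ϵ whenever n > (46/25)/ϵ.
Take N = (46/25)/ϵ. If n > N then |(8n - 6)/(5n + 2) − (8/5)| ≤ (46/25)/n < ϵ.

N = (46/25)/ϵ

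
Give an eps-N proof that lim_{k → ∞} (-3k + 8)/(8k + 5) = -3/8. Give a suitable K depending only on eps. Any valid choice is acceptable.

K = (79/64)/eps

Fix eps > 0. For k ≥ 1, |(-3k + 8)/(8k + 5) + 3/8| = |79|/(8(8k + 5)) = 79/(8(8k + 5)).
Since 8k + 5 ≥ 8k for k ≥ 1, this is ≤ 79/(8·8k) = (79/64)/k.
So |(-3k + 8)/(8k + 5) + 3/8| < eps whenever k > (79/64)/eps.
Take K = (79/64)/eps. If k > K then |(-3k + 8)/(8k + 5) + 3/8| ≤ (79/64)/k < eps.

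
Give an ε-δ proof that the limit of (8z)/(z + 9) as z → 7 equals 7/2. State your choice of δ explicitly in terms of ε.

Fix ε > 0. We want δ > 0 with 0 < |z − 7| < δ ⇒ |(8z)/(z + 9) − (7/2)| < ε.
Combining over a common denominator, (8z)/(z + 9) − (7/2) = [(8z)·16 − 56·(z + 9)] / [16·(z + 9)] = 72(z − 7) / (16(z + 9)).
So |(8z)/(z + 9) − (7/2)| = 72|z − 7| / (16·|z + 9|).
Require δ ≤ 8, so |z + 9| ≥ |16| − |z − 7| > 16 − 8 = 8.
Hence |(8z)/(z + 9) − (7/2)| < 72|z − 7|/(16·8) = (9/16)|z − 7|, which is < ε once |z − 7| < (16/9)ε.
Take δ = min(8, (16/9)ε). Then 0 < |z − 7| < δ forces both bounds, so |(8z)/(z + 9) − (7/2)| < ε.

δ = min(8, (16/9)ε)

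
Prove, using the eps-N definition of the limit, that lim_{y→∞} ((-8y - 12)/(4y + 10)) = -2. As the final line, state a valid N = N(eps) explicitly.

Let eps > 0 be given. We seek N > 0 such that y > N implies |(-8y - 12)/(4y + 10) + 2| < eps.
(-8y - 12)/(4y + 10) + 2 = (4(-8y - 12) − (-8)(4y + 10)) / (4(4y + 10)) = 32/(4(4y + 10)).
For y > 0 we have 4y + 10 > 4y, so |(-8y - 12)/(4y + 10) + 2| = 32/(4(4y + 10)) < 32/(4·4y) = 2/y.
Thus |(-8y - 12)/(4y + 10) + 2| < eps whenever y > 2/eps.
Take N = 2/eps. If y > N then |(-8y - 12)/(4y + 10) + 2| < 2/y < eps.

N = 2/eps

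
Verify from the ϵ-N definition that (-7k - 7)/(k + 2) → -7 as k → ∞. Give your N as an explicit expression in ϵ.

N = 7/ϵ

Let ϵ > 0. For k ≥ 1, |(-7k - 7)/(k + 2) + 7| = |7|/((k + 2)) = 7/((k + 2)).
Since k + 2 ≥ k for k ≥ 1, this is ≤ 7/(k) = 7/k.
So |(-7k - 7)/(k + 2) + 7| < ϵ whenever k > 7/ϵ.
Take N = 7/ϵ. If k > N then |(-7k - 7)/(k + 2) + 7| ≤ 7/k < ϵ.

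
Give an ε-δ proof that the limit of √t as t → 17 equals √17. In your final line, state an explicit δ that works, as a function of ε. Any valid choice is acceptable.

δ = min(17, √17·ε)

Let ε > 0. We want δ > 0 such that 0 < |t − 17| < δ implies |√t − √17| < ε.
Multiplying by the conjugate, |√t − √17| = |t − 17|/(√t + √17).
Restrict δ ≤ 17 so that |t − 17| < 17 forces t > 0, and then √t + √17 > √17.
Hence |√t − √17| < |t − 17|/√17, which is < ε once |t − 17| < √17·ε.
Take δ = min(17, √17·ε). If 0 < |t − 17| < δ then t > 0 and |√t − √17| < |t − 17|/√17 < ε.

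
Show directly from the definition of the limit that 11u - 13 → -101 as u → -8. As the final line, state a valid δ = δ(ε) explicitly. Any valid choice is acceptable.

Suppose ε > 0. We need δ > 0 so that 0 < |u + 8| < δ implies |(11u - 13) + 101| < ε.
Since (11u - 13) + 101 = 11(u + 8), we have |(11u - 13) + 101| = 11|u + 8|.
Thus it suffices that |u + 8| < ε/11.
Take δ = ε/11. If 0 < |u + 8| < δ then |(11u - 13) + 101| = 11|u + 8| < 11·(ε/11) = ε.

δ = ε/11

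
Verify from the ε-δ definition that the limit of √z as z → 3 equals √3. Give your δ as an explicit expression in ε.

Let ε > 0 be given. We want δ > 0 such that 0 < |z − 3| < δ implies |√z − √3| < ε.
Rationalise: √z − √3 = (z − 3)/(√z + √3), so |√z − √3| = |z − 3|/(√z + √3).
Restrict δ ≤ 3 so that |z − 3| < 3 forces z > 0, and then √z + √3 > √3.
Hence |√z − √3| < |z − 3|/√3, which is < ε once |z − 3| < √3·ε.
Take δ = min(3, √3·ε). If 0 < |z − 3| < δ then z > 0 and |√z − √3| < |z − 3|/√3 < ε.

δ = min(3, √3·ε)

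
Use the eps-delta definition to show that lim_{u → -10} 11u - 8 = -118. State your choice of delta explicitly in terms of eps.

delta = eps/11

Suppose eps > 0. We need delta > 0 so that 0 < |u + 10| < delta implies |(11u - 8) + 118| < eps.
|(11u - 8) + 118| = |11u + 110| = 11|u + 10|.
So 11|u + 10| < eps exactly when |u + 10| < eps/11.
Take delta = eps/11. If 0 < |u + 10| < delta then |(11u - 8) + 118| = 11|u + 10| < 11·(eps/11) = eps.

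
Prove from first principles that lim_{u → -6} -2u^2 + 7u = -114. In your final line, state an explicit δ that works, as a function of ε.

Let ε > 0 be given. We want δ > 0 such that 0 < |u + 6| < δ implies |(-2u^2 + 7u) + 114| < ε.
(-2u^2 + 7u) + 114 = -2u^2 + 7u + 114 = (u + 6)(-2u + 19).
So |(-2u^2 + 7u) + 114| = |u + 6|·|-2u + 19|.
Assume first that |u + 6| < 1, so |u| < 7. Then |-2u + 19| ≤ 2·7 + 19 = 33.
Hence |(-2u^2 + 7u) + 114| ≤ 33|u + 6| < ε provided |u + 6| < ε/33.
Take δ = min(1, ε/33). Then 0 < |u + 6| < δ gives both |u + 6| < 1 and |u + 6| < ε/33, so |(-2u^2 + 7u) + 114| < ε.

δ = min(1, ε/33)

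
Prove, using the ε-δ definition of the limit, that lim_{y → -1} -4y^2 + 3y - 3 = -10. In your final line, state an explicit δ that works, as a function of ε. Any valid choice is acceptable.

Let ε > 0. We want δ > 0 such that 0 < |y + 1| < δ implies |(-4y^2 + 3y - 3) + 10| < ε.
(-4y^2 + 3y - 3) + 10 = -4y^2 + 3y + 7 = (y + 1)(-4y + 7).
So |(-4y^2 + 3y - 3) + 10| = |y + 1|·|-4y + 7|.
Assume first that |y + 1| < 2, so |y| < 3. Then |-4y + 7| ≤ 4·3 + 7 = 19.
Hence |(-4y^2 + 3y - 3) + 10| ≤ 19|y + 1| < ε provided |y + 1| < ε/19.
Take δ = min(2, ε/19). Then 0 < |y + 1| < δ gives both |y + 1| < 2 and |y + 1| < ε/19, so |(-4y^2 + 3y - 3) + 10| < ε.

δ = min(2, ε/19)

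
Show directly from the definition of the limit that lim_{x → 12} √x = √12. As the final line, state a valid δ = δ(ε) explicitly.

δ = min(12, √12·ε)

Fix ε > 0. We want δ > 0 such that 0 < |x − 12| < δ implies |√x − √12| < ε.
Multiplying by the conjugate, |√x − √12| = |x − 12|/(√x + √12).
Restrict δ ≤ 12 so that |x − 12| < 12 forces x > 0, and then √x + √12 > √12.
Hence |√x − √12| < |x − 12|/√12, which is < ε once |x − 12| < √12·ε.
Take δ = min(12, √12·ε). If 0 < |x − 12| < δ then x > 0 and |√x − √12| < |x − 12|/√12 < ε.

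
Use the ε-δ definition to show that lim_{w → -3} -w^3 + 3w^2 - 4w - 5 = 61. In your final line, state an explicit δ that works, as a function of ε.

δ = min(1, ε/62)

Let ε > 0. We want δ > 0 such that 0 < |w + 3| < δ implies |(-w^3 + 3w^2 - 4w - 5) − 61| < ε.
(-w^3 + 3w^2 - 4w - 5) − 61 = -w^3 + 3w^2 - 4w - 66 = (w + 3)(-w^2 + 6w - 22).
So |(-w^3 + 3w^2 - 4w - 5) − 61| = |w + 3|·|-w^2 + 6w - 22|.
Assume first that |w + 3| < 1, so |w| < 4. Then |-w^2 + 6w - 22| ≤ 4^2 + 6·4 + 22 = 62.
Hence |(-w^3 + 3w^2 - 4w - 5) − 61| ≤ 62|w + 3| < ε provided |w + 3| < ε/62.
Choosing δ = min(1, ε/62) ensures both conditions, hence |(-w^3 + 3w^2 - 4w - 5) − 61| < ε.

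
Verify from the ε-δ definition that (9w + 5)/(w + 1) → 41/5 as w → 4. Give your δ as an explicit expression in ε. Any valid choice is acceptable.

δ = min(5/2, (25/8)ε)

Let ε > 0. We want δ > 0 with 0 < |w − 4| < δ ⇒ |(9w + 5)/(w + 1) − (41/5)| < ε.
Combining over a common denominator, (9w + 5)/(w + 1) − (41/5) = [(9w + 5)·5 − 41·(w + 1)] / [5·(w + 1)] = 4(w − 4) / (5(w + 1)).
So |(9w + 5)/(w + 1) − (41/5)| = 4|w − 4| / (5·|w + 1|).
Require δ ≤ 5/2, so |w + 1| ≥ |5| − |w − 4| > 5 − 5/2 = 5/2.
Hence |(9w + 5)/(w + 1) − (41/5)| < 4|w − 4|/(5·(5/2)) = (8/25)|w − 4|, which is < ε once |w − 4| < (25/8)ε.
Take δ = min(5/2, (25/8)ε). Then 0 < |w − 4| < δ forces both bounds, so |(9w + 5)/(w + 1) − (41/5)| < ε.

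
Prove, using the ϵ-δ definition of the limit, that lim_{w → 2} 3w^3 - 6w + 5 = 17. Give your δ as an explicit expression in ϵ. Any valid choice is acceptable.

δ = min(2, ϵ/78)

Suppose ϵ > 0. We want δ > 0 such that 0 < |w − 2| < δ implies |(3w^3 - 6w + 5) − 17| < ϵ.
(3w^3 - 6w + 5) − 17 = 3w^3 - 6w - 12 = (w − 2)(3w^2 + 6w + 6).
So |(3w^3 - 6w + 5) − 17| = |w − 2|·|3w^2 + 6w + 6|.
Require δ ≤ 2. Then |w − 2| < 2 gives |w| < 4, and by the triangle inequality |3w^2 + 6w + 6| ≤ 3·4^2 + 6·4 + 6 = 78.
Hence |(3w^3 - 6w + 5) − 17| ≤ 78|w − 2| < ϵ provided |w − 2| < ϵ/78.
Choosing δ = min(2, ϵ/78) ensures both conditions, hence |(3w^3 - 6w + 5) − 17| < ϵ.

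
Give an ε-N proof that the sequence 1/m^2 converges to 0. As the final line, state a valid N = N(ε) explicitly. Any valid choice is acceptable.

N = (1/ε)^{1/2}

Let ε > 0 be given. For m ≥ 1, |1/m^2 − 0| = 1/m^2.
1/m^2 < ε ⇔ m^2 > 1/ε ⇔ m > (1/ε)^{1/2}.
Take N = (1/ε)^{1/2}. Then m > N implies 1/m^2 < ε.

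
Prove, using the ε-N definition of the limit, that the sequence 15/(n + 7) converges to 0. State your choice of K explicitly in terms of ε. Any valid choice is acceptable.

K = 15/ε

Let ε > 0. For n ≥ 1, |15/(n + 7) − 0| = 15/(n + 7) ≤ 15/n.
We need 15/n < ε, i.e. n > 15/ε.
Take K = 15/ε. If n > K then |15/(n + 7)| ≤ 15/n < ε.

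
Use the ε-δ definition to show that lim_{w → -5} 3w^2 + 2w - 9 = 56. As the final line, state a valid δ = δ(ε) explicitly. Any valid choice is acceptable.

δ = min(1, ε/31)

Let ε > 0 be given. We want δ > 0 such that 0 < |w + 5| < δ implies |(3w^2 + 2w - 9) − 56| < ε.
(3w^2 + 2w - 9) − 56 = 3w^2 + 2w - 65 = (w + 5)(3w - 13).
So |(3w^2 + 2w - 9) − 56| = |w + 5|·|3w - 13|.
Assume first that |w + 5| < 1, so |w| < 6. Then |3w - 13| ≤ 3·6 + 13 = 31.
Hence |(3w^2 + 2w - 9) − 56| ≤ 31|w + 5| < ε provided |w + 5| < ε/31.
Take δ = min(1, ε/31). Then 0 < |w + 5| < δ gives both |w + 5| < 1 and |w + 5| < ε/31, so |(3w^2 + 2w - 9) − 56| < ε.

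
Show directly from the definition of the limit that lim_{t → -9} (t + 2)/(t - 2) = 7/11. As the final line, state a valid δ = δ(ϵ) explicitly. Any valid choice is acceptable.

δ = min(11/2, (121/8)ϵ)

Let ϵ > 0 be given. We want δ > 0 with 0 < |t + 9| < δ ⇒ |(t + 2)/(t - 2) − (7/11)| < ϵ.
Combining over a common denominator, (t + 2)/(t - 2) − (7/11) = [(t + 2)·(-11) − (-7)·(t - 2)] / [(-11)·(t - 2)] = -4(t + 9) / ((-11)(t - 2)).
So |(t + 2)/(t - 2) − (7/11)| = 4|t + 9| / (11·|t − 2|).
Restrict δ ≤ 11/2. Then |t + 9| < 11/2 gives |t − 2| = |(t + 9) + (-11)| ≥ 11 − 11/2 = 11/2.
Hence |(t + 2)/(t - 2) − (7/11)| < 4|t + 9|/(11·(11/2)) = (8/121)|t + 9|, which is < ϵ once |t + 9| < (121/8)ϵ.
Take δ = min(11/2, (121/8)ϵ). Then 0 < |t + 9| < δ forces both bounds, so |(t + 2)/(t - 2) − (7/11)| < ϵ.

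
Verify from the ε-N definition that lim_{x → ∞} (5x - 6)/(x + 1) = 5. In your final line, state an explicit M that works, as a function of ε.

M = 11/ε

Suppose ε > 0. We seek M > 0 such that x > M implies |(5x - 6)/(x + 1) − 5| < ε.
(5x - 6)/(x + 1) − 5 = ((5x - 6) − 5(x + 1)) / ((x + 1)) = -11/((x + 1)).
For x > 0 we have x + 1 > x, so |(5x - 6)/(x + 1) − 5| = 11/((x + 1)) < 11/(x) = 11/x.
Thus |(5x - 6)/(x + 1) − 5| < ε whenever x > 11/ε.
Take M = 11/ε. If x > M then |(5x - 6)/(x + 1) − 5| < 11/x < ε.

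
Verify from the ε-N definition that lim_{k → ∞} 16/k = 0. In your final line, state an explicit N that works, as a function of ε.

Let ε > 0 be given. For k ≥ 1, |16/k − 0| = 16/(k) ≤ 16/k.
We need 16/k < ε, i.e. k > 16/ε.
Take N = 16/ε. If k > N then |16/k| ≤ 16/k < ε.

N = 16/ε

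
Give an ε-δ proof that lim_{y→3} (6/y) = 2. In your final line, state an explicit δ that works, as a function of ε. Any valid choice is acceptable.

Let ε > 0. We seek δ > 0 such that 0 < |y − 3| < δ implies |6/y − 2| < ε.
|6/y − 2| = 6·|3 − y|/(3·|y|) = 6|y − 3|/(3|y|).
Require δ ≤ 3/2 so that |y| > 3 − 3/2 = 3/2, hence 3|y| > 9/2.
Then |6/y − 2| < 6|y − 3|/(9/2), which is < ε when |y − 3| < (3/4)ε.
Take δ = min(3/2, (3/4)ε). Then 0 < |y − 3| < δ gives both |y − 3| < 3/2 and |y − 3| < (3/4)ε, so |6/y − 2| < ε.

δ = min(3/2, (3/4)ε)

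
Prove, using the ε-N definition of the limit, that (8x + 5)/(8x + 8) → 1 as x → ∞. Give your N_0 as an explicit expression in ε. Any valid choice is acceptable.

Let ε > 0. We seek N_0 > 0 such that x > N_0 implies |(8x + 5)/(8x + 8) − 1| < ε.
(8x + 5)/(8x + 8) − 1 = (8(8x + 5) − 8(8x + 8)) / (8(8x + 8)) = -24/(8(8x + 8)).
For x > 0 we have 8x + 8 > 8x, so |(8x + 5)/(8x + 8) − 1| = 24/(8(8x + 8)) < 24/(8·8x) = (3/8)/x.
Thus |(8x + 5)/(8x + 8) − 1| < ε whenever x > (3/8)/ε.
Take N_0 = (3/8)/ε. If x > N_0 then |(8x + 5)/(8x + 8) − 1| < (3/8)/x < ε.

N_0 = (3/8)/ε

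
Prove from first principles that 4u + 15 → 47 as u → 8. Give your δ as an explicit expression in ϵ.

δ = ϵ/4

Fix ϵ > 0. We need δ > 0 so that 0 < |u − 8| < δ implies |(4u + 15) − 47| < ϵ.
|(4u + 15) − 47| = |4u - 32| = 4|u − 8|.
So 4|u − 8| < ϵ exactly when |u − 8| < ϵ/4.
Choosing δ = ϵ/4 gives |(4u + 15) − 47| = 4|u − 8| < ϵ whenever |u − 8| < δ.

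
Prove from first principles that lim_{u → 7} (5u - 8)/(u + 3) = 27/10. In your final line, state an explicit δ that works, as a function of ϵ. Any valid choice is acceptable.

Let ϵ > 0. We want δ > 0 with 0 < |u − 7| < δ ⇒ |(5u - 8)/(u + 3) − (27/10)| < ϵ.
Combining over a common denominator, (5u - 8)/(u + 3) − (27/10) = [(5u - 8)·10 − 27·(u + 3)] / [10·(u + 3)] = 23(u − 7) / (10(u + 3)).
So |(5u - 8)/(u + 3) − (27/10)| = 23|u − 7| / (10·|u + 3|).
Restrict δ ≤ 5. Then |u − 7| < 5 gives |u + 3| = |(u − 7) + 10| ≥ 10 − 5 = 5.
Hence |(5u - 8)/(u + 3) − (27/10)| < 23|u − 7|/(10·5) = (23/50)|u − 7|, which is < ϵ once |u − 7| < (50/23)ϵ.
Take δ = min(5, (50/23)ϵ). Then 0 < |u − 7| < δ forces both bounds, so |(5u - 8)/(u + 3) − (27/10)| < ϵ.

δ = min(5, (50/23)ϵ)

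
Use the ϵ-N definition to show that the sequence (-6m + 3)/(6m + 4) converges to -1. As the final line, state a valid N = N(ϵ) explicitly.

N = (7/6)/ϵ

Let ϵ > 0 be given. For m ≥ 1, |(-6m + 3)/(6m + 4) + 1| = |42|/(6(6m + 4)) = 42/(6(6m + 4)).
Since 6m + 4 ≥ 6m for m ≥ 1, this is ≤ 42/(6·6m) = (7/6)/m.
So |(-6m + 3)/(6m + 4) + 1| < ϵ whenever m > (7/6)/ϵ.
Take N = (7/6)/ϵ. If m > N then |(-6m + 3)/(6m + 4) + 1| ≤ (7/6)/m < ϵ.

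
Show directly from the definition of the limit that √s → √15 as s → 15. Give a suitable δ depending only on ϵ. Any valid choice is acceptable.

Fix ϵ > 0. We want δ > 0 such that 0 < |s − 15| < δ implies |√s − √15| < ϵ.
Multiplying by the conjugate, |√s − √15| = |s − 15|/(√s + √15).
Restrict δ ≤ 15 so that |s − 15| < 15 forces s > 0, and then √s + √15 > √15.
Hence |√s − √15| < |s − 15|/√15, which is < ϵ once |s − 15| < √15·ϵ.
Take δ = min(15, √15·ϵ). If 0 < |s − 15| < δ then s > 0 and |√s − √15| < |s − 15|/√15 < ϵ.

δ = min(15, √15·ϵ)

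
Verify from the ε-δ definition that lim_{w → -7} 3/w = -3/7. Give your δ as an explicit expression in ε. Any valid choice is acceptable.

δ = min(7/2, (49/6)ε)

Suppose ε > 0. We seek δ > 0 such that 0 < |w + 7| < δ implies |3/w + 3/7| < ε.
|3/w + 3/7| = 3·|-7 − w|/(7·|w|) = 3|w + 7|/(7|w|).
Restrict δ ≤ 7/2. Then |w + 7| < 7/2 gives |w| > 7/2, so 7|w| > 49/2.
Then |3/w + 3/7| < 3|w + 7|/(49/2), which is < ε when |w + 7| < (49/6)ε.
Take δ = min(7/2, (49/6)ε). Then 0 < |w + 7| < δ gives both |w + 7| < 7/2 and |w + 7| < (49/6)ε, so |3/w + 3/7| < ε.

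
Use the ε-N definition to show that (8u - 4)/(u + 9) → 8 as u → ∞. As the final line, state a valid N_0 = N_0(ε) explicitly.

N_0 = 76/ε

Let ε > 0 be given. We seek N_0 > 0 such that u > N_0 implies |(8u - 4)/(u + 9) − 8| < ε.
(8u - 4)/(u + 9) − 8 = ((8u - 4) − 8(u + 9)) / ((u + 9)) = -76/((u + 9)).
For u > 0 we have u + 9 > u, so |(8u - 4)/(u + 9) − 8| = 76/((u + 9)) < 76/(u) = 76/u.
Thus |(8u - 4)/(u + 9) − 8| < ε whenever u > 76/ε.
Take N_0 = 76/ε. If u > N_0 then |(8u - 4)/(u + 9) − 8| < 76/u < ε.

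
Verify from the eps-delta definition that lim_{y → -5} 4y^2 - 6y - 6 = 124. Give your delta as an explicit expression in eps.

delta = min(2, eps/54)

Suppose eps > 0. We want delta > 0 such that 0 < |y + 5| < delta implies |(4y^2 - 6y - 6) − 124| < eps.
(4y^2 - 6y - 6) − 124 = 4y^2 - 6y - 130 = (y + 5)(4y - 26).
So |(4y^2 - 6y - 6) − 124| = |y + 5|·|4y - 26|.
Assume first that |y + 5| < 2, so |y| < 7. Then |4y - 26| ≤ 4·7 + 26 = 54.
Hence |(4y^2 - 6y - 6) − 124| ≤ 54|y + 5| < eps provided |y + 5| < eps/54.
Choosing delta = min(2, eps/54) ensures both conditions, hence |(4y^2 - 6y - 6) − 124| < eps.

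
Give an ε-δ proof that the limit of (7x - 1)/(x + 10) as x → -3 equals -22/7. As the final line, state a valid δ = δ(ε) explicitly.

Suppose ε > 0. We want δ > 0 with 0 < |x + 3| < δ ⇒ |(7x - 1)/(x + 10) + 22/7| < ε.
Combining over a common denominator, (7x - 1)/(x + 10) + 22/7 = [(7x - 1)·7 − (-22)·(x + 10)] / [7·(x + 10)] = 71(x + 3) / (7(x + 10)).
So |(7x - 1)/(x + 10) + 22/7| = 71|x + 3| / (7·|x + 10|).
Require δ ≤ 7/2, so |x + 10| ≥ |7| − |x + 3| > 7 − 7/2 = 7/2.
Hence |(7x - 1)/(x + 10) + 22/7| < 71|x + 3|/(7·(7/2)) = (142/49)|x + 3|, which is < ε once |x + 3| < (49/142)ε.
Take δ = min(7/2, (49/142)ε). Then 0 < |x + 3| < δ forces both bounds, so |(7x - 1)/(x + 10) + 22/7| < ε.

δ = min(7/2, (49/142)ε)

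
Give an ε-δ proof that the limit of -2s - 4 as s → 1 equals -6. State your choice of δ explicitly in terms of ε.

Fix ε > 0. We need δ > 0 so that 0 < |s − 1| < δ implies |(-2s - 4) + 6| < ε.
|(-2s - 4) + 6| = |-2s + 2| = 2|s − 1|.
So 2|s − 1| < ε exactly when |s − 1| < ε/2.
Choosing δ = ε/2 gives |(-2s - 4) + 6| = 2|s − 1| < ε whenever |s − 1| < δ.

δ = ε/2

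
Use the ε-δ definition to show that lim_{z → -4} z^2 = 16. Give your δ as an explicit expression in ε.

Let ε > 0 be given. We seek δ > 0 with 0 < |z + 4| < δ ⇒ |z^2 − 16| < ε.
Factor: z^2 − 16 = (z + 4)(z - 4), so |z^2 − 16| = |z + 4|·|z - 4|.
Impose δ ≤ 1 so that |z| < 5; then |z - 4| ≤ 9.
Hence |z^2 − 16| ≤ 9|z + 4|, which is < ε once |z + 4| < ε/9.
Take δ = min(1, ε/9). If 0 < |z + 4| < δ then both bounds hold and |z^2 − 16| ≤ 9|z + 4| < 9·(ε/9) = ε.

δ = min(1, ε/9)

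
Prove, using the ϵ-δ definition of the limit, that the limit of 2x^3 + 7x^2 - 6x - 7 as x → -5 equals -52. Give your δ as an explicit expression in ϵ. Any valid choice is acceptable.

δ = min(1, ϵ/99)

Let ϵ > 0. We want δ > 0 such that 0 < |x + 5| < δ implies |(2x^3 + 7x^2 - 6x - 7) + 52| < ϵ.
(2x^3 + 7x^2 - 6x - 7) + 52 = 2x^3 + 7x^2 - 6x + 45 = (x + 5)(2x^2 - 3x + 9).
So |(2x^3 + 7x^2 - 6x - 7) + 52| = |x + 5|·|2x^2 - 3x + 9|.
Assume first that |x + 5| < 1, so |x| < 6. Then |2x^2 - 3x + 9| ≤ 2·6^2 + 3·6 + 9 = 99.
Hence |(2x^3 + 7x^2 - 6x - 7) + 52| ≤ 99|x + 5| < ϵ provided |x + 5| < ϵ/99.
Take δ = min(1, ϵ/99). Then 0 < |x + 5| < δ gives both |x + 5| < 1 and |x + 5| < ϵ/99, so |(2x^3 + 7x^2 - 6x - 7) + 52| < ϵ.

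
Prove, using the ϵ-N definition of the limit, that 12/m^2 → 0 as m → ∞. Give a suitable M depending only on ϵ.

Let ϵ > 0. For m ≥ 1, |12/m^2 − 0| = 12/m^2.
12/m^2 < ϵ ⇔ m^2 > 12/ϵ ⇔ m > (12/ϵ)^{1/2}.
Take M = (12/ϵ)^{1/2}. Then m > M implies 12/m^2 < ϵ.

M = (12/ϵ)^{1/2}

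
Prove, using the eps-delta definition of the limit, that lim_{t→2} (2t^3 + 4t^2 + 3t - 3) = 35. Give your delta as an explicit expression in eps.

Fix eps > 0. We want delta > 0 such that 0 < |t − 2| < delta implies |(2t^3 + 4t^2 + 3t - 3) − 35| < eps.
(2t^3 + 4t^2 + 3t - 3) − 35 = 2t^3 + 4t^2 + 3t - 38 = (t − 2)(2t^2 + 8t + 19).
So |(2t^3 + 4t^2 + 3t - 3) − 35| = |t − 2|·|2t^2 + 8t + 19|.
Require delta ≤ 1. Then |t − 2| < 1 gives |t| < 3, and by the triangle inequality |2t^2 + 8t + 19| ≤ 2·3^2 + 8·3 + 19 = 61.
Hence |(2t^3 + 4t^2 + 3t - 3) − 35| ≤ 61|t − 2| < eps provided |t − 2| < eps/61.
Take delta = min(1, eps/61). Then 0 < |t − 2| < delta gives both |t − 2| < 1 and |t − 2| < eps/61, so |(2t^3 + 4t^2 + 3t - 3) − 35| < eps.

delta = min(1, eps/61)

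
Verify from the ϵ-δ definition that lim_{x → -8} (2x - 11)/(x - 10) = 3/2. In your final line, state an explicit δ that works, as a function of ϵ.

Let ϵ > 0. We want δ > 0 with 0 < |x + 8| < δ ⇒ |(2x - 11)/(x - 10) − (3/2)| < ϵ.
Combining over a common denominator, (2x - 11)/(x - 10) − (3/2) = [(2x - 11)·(-18) − (-27)·(x - 10)] / [(-18)·(x - 10)] = -9(x + 8) / ((-18)(x - 10)).
So |(2x - 11)/(x - 10) − (3/2)| = 9|x + 8| / (18·|x − 10|).
Restrict δ ≤ 9. Then |x + 8| < 9 gives |x − 10| = |(x + 8) + (-18)| ≥ 18 − 9 = 9.
Hence |(2x - 11)/(x - 10) − (3/2)| < 9|x + 8|/(18·9) = (1/18)|x + 8|, which is < ϵ once |x + 8| < 18ϵ.
Take δ = min(9, 18ϵ). Then 0 < |x + 8| < δ forces both bounds, so |(2x - 11)/(x - 10) − (3/2)| < ϵ.

δ = min(9, 18ϵ)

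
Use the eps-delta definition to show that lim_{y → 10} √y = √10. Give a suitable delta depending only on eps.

delta = min(10, √10·eps)

Let eps > 0. We want delta > 0 such that 0 < |y − 10| < delta implies |√y − √10| < eps.
Multiplying by the conjugate, |√y − √10| = |y − 10|/(√y + √10).
Restrict delta ≤ 10 so that |y − 10| < 10 forces y > 0, and then √y + √10 > √10.
Hence |√y − √10| < |y − 10|/√10, which is < eps once |y − 10| < √10·eps.
Take delta = min(10, √10·eps). If 0 < |y − 10| < delta then y > 0 and |√y − √10| < |y − 10|/√10 < eps.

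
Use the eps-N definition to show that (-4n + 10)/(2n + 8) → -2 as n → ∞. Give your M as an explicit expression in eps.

M = 13/eps

Let eps > 0. For n ≥ 1, |(-4n + 10)/(2n + 8) + 2| = |52|/(2(2n + 8)) = 52/(2(2n + 8)).
Since 2n + 8 ≥ 2n for n ≥ 1, this is ≤ 52/(2·2n) = 13/n.
So |(-4n + 10)/(2n + 8) + 2| < eps whenever n > 13/eps.
Take M = 13/eps. If n > M then |(-4n + 10)/(2n + 8) + 2| ≤ 13/n < eps.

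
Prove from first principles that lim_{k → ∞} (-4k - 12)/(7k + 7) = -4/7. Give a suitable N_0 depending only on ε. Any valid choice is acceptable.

N_0 = (8/7)/ε

Suppose ε > 0. For k ≥ 1, |(-4k - 12)/(7k + 7) + 4/7| = |-56|/(7(7k + 7)) = 56/(7(7k + 7)).
Since 7k + 7 ≥ 7k for k ≥ 1, this is ≤ 56/(7·7k) = (8/7)/k.
So |(-4k - 12)/(7k + 7) + 4/7| < ε whenever k > (8/7)/ε.
Take N_0 = (8/7)/ε. If k > N_0 then |(-4k - 12)/(7k + 7) + 4/7| ≤ (8/7)/k < ε.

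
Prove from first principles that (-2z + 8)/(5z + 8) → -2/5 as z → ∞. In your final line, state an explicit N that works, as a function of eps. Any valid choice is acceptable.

N = (56/25)/eps

Let eps > 0. We seek N > 0 such that z > N implies |(-2z + 8)/(5z + 8) + 2/5| < eps.
(-2z + 8)/(5z + 8) + 2/5 = (5(-2z + 8) − (-2)(5z + 8)) / (5(5z + 8)) = 56/(5(5z + 8)).
For z > 0 we have 5z + 8 > 5z, so |(-2z + 8)/(5z + 8) + 2/5| = 56/(5(5z + 8)) < 56/(5·5z) = (56/25)/z.
Thus |(-2z + 8)/(5z + 8) + 2/5| < eps whenever z > (56/25)/eps.
Take N = (56/25)/eps. If z > N then |(-2z + 8)/(5z + 8) + 2/5| < (56/25)/z < eps.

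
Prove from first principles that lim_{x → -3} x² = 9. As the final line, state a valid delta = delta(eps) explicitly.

Let eps > 0. We seek delta > 0 with 0 < |x + 3| < delta ⇒ |x² − 9| < eps.
Factor: x² − 9 = (x + 3)(x - 3), so |x² − 9| = |x + 3|·|x - 3|.
Impose delta ≤ 2 so that |x| < 5; then |x - 3| ≤ 8.
Hence |x² − 9| ≤ 8|x + 3|, which is < eps once |x + 3| < eps/8.
Take delta = min(2, eps/8). If 0 < |x + 3| < delta then both bounds hold and |x² − 9| ≤ 8|x + 3| < 8·(eps/8) = eps.

delta = min(2, eps/8)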